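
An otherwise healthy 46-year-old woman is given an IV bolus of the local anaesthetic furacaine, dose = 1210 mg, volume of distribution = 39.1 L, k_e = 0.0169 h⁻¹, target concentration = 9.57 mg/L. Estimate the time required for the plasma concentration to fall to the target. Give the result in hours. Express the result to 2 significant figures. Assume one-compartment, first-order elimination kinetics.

C₀ = Dose / Vd = 1210 / 39.1 = 30.95 mg/L
t = ln(C₀ / C) / k = ln(30.95 / 9.57) / 0.01690
  = ln(3.234) / 0.01690 = 1.174 / 0.01690 = 69.47 h

69 h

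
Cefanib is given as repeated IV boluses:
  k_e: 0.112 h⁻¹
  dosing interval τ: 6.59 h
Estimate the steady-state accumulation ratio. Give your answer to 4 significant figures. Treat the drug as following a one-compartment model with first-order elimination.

1.916

e^(−kτ) = e^(−0.1120 × 6.59) = 0.4780
Accumulation ratio R = 1 / (1 − e^(−kτ)) = 1 / (1 − 0.4780) = 1.916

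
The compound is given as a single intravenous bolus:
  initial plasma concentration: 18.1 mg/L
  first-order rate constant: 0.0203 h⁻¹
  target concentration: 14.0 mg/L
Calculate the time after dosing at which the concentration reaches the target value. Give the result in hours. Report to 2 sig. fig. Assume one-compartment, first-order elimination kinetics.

13 h

t = ln(C₀ / C) / k = ln(18.10 / 14.0) / 0.02030
  = ln(1.293) / 0.02030 = 0.2570 / 0.02030 = 12.66 h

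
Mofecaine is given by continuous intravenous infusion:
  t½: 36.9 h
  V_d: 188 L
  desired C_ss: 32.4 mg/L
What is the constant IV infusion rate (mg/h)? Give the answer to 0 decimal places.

k = ln2 / t½ = 0.693147 / 36.9 = 0.01878 h⁻¹
CL = k × Vd = 0.01878 × 188 = 3.531 L/h
At steady state, infusion rate R₀ = Css × CL = 32.4 × 3.531 = 114.4 mg/h

114 mg/h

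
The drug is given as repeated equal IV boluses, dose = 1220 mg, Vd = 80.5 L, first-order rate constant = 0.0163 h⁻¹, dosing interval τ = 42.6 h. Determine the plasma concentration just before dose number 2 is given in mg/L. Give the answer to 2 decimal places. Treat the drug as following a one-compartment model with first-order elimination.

C₀ per dose = Dose / Vd = 1220 / 80.5 = 15.16 mg/L
Fraction remaining after one interval: r = e^(−kτ) = e^(−0.01630 × 42.6) = 0.4994
Before dose 2, 1 dose has been given (aged 1τ).
C_trough = C₀ × r = 15.16 × 0.4994 = 7.571 mg/L

7.57 mg/L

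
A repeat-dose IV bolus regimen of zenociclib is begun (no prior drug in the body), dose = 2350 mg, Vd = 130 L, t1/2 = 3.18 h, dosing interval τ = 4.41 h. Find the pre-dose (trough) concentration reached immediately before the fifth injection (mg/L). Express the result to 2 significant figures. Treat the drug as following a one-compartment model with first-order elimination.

11 mg/L

C₀ per dose = Dose / Vd = 2350 / 130 = 18.08 mg/L
k = ln2 / t½ = 0.693147 / 3.18 = 0.2180 h⁻¹
Fraction remaining after one interval: r = e^(−kτ) = e^(−0.2180 × 4.41) = 0.3824
Before dose 5, 4 doses have been given (aged 1τ, 2τ, 3τ, 4τ).
C_trough = C₀ × (r + r² + … + r^4) = C₀ × r(1−r^4)/(1−r)
        = 18.08 × 0.3824 × (1 − 0.02138) / (1 − 0.3824) = 10.96 mg/L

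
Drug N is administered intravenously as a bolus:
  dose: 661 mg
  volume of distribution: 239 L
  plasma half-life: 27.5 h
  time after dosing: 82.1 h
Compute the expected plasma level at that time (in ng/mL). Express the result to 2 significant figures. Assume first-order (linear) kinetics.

350 ng/mL

C₀ = Dose / Vd = 661.0 / 239 = 2.766 mg/L
k = ln2 / t½ = 0.693147 / 27.5 = 0.02521 h⁻¹
C = C₀ · e^(−k·t) = 2.766 × e^(−0.02521 × 82.1)
  = 2.766 × 0.1262 = 0.3491 mg/L
Convert: 0.3491 mg/L × 1000 = 349.1 ng/mL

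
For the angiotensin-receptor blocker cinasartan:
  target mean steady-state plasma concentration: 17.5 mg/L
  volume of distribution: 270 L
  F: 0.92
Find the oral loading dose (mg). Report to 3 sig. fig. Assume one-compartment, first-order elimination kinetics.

LD = Css × Vd / F = 17.5 × 270 / 0.92 = 5136 mg

5140 mg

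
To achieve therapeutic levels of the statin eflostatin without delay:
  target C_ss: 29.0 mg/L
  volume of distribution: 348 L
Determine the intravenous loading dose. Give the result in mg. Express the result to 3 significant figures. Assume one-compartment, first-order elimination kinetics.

LD = Css × Vd = 29.0 × 348 = 10090 mg

10100 mg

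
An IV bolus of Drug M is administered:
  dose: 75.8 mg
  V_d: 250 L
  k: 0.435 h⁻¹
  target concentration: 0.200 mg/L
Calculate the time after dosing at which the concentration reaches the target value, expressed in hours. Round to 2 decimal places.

C₀ = Dose / Vd = 75.80 / 250 = 0.3032 mg/L
t = ln(C₀ / C) / k = ln(0.3032 / 0.200) / 0.4350
  = ln(1.516) / 0.4350 = 0.4161 / 0.4350 = 0.9566 h

0.96 h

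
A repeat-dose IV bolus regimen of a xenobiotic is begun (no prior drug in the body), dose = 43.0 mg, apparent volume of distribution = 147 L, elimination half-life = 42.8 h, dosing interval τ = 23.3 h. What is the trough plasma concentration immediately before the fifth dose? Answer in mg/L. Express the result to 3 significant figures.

0.497 mg/L

C₀ per dose = Dose / Vd = 43.0 / 147 = 0.2925 mg/L
k = ln2 / t½ = 0.693147 / 42.8 = 0.01620 h⁻¹
Fraction remaining after one interval: r = e^(−kτ) = e^(−0.01620 × 23.3) = 0.6856
Before dose 5, 4 doses have been given (aged 1τ, 2τ, 3τ, 4τ).
C_trough = C₀ × (r + r² + … + r^4) = C₀ × r(1−r^4)/(1−r)
        = 0.2925 × 0.6856 × (1 − 0.2209) / (1 − 0.6856) = 0.4969 mg/L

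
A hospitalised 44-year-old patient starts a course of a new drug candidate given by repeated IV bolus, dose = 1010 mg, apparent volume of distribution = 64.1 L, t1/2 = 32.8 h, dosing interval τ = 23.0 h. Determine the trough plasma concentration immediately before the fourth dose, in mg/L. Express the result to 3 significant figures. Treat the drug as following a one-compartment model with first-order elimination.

C₀ per dose = Dose / Vd = 1010 / 64.1 = 15.76 mg/L
k = ln2 / t½ = 0.693147 / 32.8 = 0.02113 h⁻¹
Fraction remaining after one interval: r = e^(−kτ) = e^(−0.02113 × 23.0) = 0.6151
Before dose 4, 3 doses have been given (aged 1τ, 2τ, 3τ).
C_trough = C₀ × (r + r² + … + r^3) = C₀ × r(1−r^3)/(1−r)
        = 15.76 × 0.6151 × (1 − 0.2327) / (1 − 0.6151) = 19.32 mg/L

19.3 mg/L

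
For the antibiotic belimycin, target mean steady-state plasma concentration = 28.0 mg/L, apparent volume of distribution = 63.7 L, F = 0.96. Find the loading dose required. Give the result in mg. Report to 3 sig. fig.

1860 mg

LD = Css × Vd / F = 28.0 × 63.7 / 0.96 = 1858 mg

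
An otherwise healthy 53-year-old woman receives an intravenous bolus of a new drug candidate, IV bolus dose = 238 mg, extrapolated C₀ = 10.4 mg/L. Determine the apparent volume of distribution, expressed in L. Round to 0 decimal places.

23 L

Vd = Dose / C₀ = 238.0 / 10.4 = 22.88 L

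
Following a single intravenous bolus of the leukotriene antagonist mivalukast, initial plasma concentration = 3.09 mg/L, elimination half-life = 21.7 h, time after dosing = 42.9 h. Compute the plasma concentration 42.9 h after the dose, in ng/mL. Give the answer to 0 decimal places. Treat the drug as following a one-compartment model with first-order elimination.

k = ln2 / t½ = 0.693147 / 21.7 = 0.03194 h⁻¹
C = C₀ · e^(−k·t) = 3.090 × e^(−0.03194 × 42.9)
  = 3.090 × 0.2540 = 0.7849 mg/L
Convert: 0.7849 mg/L × 1000 = 784.9 ng/mL

785 ng/mL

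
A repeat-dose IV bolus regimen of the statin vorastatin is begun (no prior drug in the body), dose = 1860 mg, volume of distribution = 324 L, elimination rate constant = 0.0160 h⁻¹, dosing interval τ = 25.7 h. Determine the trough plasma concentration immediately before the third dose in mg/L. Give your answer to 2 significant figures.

C₀ per dose = Dose / Vd = 1860 / 324 = 5.741 mg/L
Fraction remaining after one interval: r = e^(−kτ) = e^(−0.01600 × 25.7) = 0.6629
Before dose 3, 2 doses have been given (aged 1τ, 2τ).
C_trough = C₀ × (r + r²) = 5.741 × (0.6629 + 0.4394) = 6.328 mg/L

6.3 mg/L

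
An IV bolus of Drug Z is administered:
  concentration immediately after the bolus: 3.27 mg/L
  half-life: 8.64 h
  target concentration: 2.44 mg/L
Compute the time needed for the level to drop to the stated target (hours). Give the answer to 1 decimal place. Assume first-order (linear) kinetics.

k = ln2 / t½ = 0.693147 / 8.64 = 0.08023 h⁻¹
t = ln(C₀ / C) / k = ln(3.270 / 2.44) / 0.08023
  = ln(1.340) / 0.08023 = 0.2927 / 0.08023 = 3.648 h

3.6 h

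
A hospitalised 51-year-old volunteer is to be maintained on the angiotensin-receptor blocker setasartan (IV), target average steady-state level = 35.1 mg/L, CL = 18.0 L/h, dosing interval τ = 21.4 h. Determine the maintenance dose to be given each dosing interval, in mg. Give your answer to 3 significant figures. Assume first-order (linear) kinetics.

At steady state, Dose/τ = Css × CL.
Dose = Css × CL × τ = 35.1 × 18.00 × 21.4 = 13520 mg

13500 mg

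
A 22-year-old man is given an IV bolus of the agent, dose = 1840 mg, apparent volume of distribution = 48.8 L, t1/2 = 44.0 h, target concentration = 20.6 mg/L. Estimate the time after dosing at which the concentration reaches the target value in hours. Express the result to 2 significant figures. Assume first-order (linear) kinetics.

C₀ = Dose / Vd = 1840 / 48.8 = 37.70 mg/L
k = ln2 / t½ = 0.693147 / 44.0 = 0.01575 h⁻¹
t = ln(C₀ / C) / k = ln(37.70 / 20.6) / 0.01575
  = ln(1.830) / 0.01575 = 0.6043 / 0.01575 = 38.37 h

38 h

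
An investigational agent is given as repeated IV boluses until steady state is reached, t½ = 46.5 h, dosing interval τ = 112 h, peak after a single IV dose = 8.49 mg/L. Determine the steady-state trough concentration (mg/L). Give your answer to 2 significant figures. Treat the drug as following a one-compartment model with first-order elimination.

k = ln2 / t½ = 0.693147 / 46.5 = 0.01491 h⁻¹
e^(−kτ) = e^(−0.01491 × 112) = 0.1883
Accumulation ratio R = 1 / (1 − e^(−kτ)) = 1 / (1 − 0.1883) = 1.232
Steady-state trough = C₀ × R × e^(−kτ) = 8.49 × 1.232 × 0.1883 = 1.970 mg/L

2.0 mg/L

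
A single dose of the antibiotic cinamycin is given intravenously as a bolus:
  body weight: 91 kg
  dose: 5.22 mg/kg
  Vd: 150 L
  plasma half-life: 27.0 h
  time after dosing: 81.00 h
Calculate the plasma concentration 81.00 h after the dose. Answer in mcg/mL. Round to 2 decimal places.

0.40 mcg/mL

Total dose = 5.22 × 91 = 475.0 mg
C₀ = Dose / Vd = 475.0 / 150 = 3.167 mg/L
k = ln2 / t½ = 0.693147 / 27.0 = 0.02567 h⁻¹
t / t½ = 81.00 / 27.0 = 3 half-lives
C = C₀ × (1/2)^3 = 3.167 × 0.1250 = 0.3959 mg/L
(0.3959 mg/L = 0.3959 mcg/mL)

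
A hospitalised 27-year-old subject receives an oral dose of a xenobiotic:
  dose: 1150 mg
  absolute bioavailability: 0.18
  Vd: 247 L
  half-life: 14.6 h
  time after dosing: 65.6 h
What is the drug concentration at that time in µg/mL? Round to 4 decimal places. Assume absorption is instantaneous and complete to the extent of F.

0.0372 µg/mL

Amount reaching circulation = F × Dose = 0.18 × 1150 = 207.0 mg
C₀ = F·Dose / Vd = 207.0 / 247 = 0.8381 mg/L
k = ln2 / t½ = 0.693147 / 14.6 = 0.04748 h⁻¹
C = C₀ · e^(−k·t) = 0.8381 × e^(−0.04748 × 65.6)
  = 0.8381 × 0.04439 = 0.03720 mg/L
(0.03720 mg/L = 0.03720 µg/mL)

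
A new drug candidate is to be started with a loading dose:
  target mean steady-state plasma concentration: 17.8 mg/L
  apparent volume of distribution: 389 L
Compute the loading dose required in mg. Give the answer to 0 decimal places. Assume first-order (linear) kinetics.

6924 mg

LD = Css × Vd = 17.8 × 389 = 6924 mg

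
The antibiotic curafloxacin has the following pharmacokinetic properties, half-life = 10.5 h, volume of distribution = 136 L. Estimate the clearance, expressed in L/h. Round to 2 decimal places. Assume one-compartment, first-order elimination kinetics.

8.98 L/h

k = ln2 / t½ = 0.693147 / 10.5 = 0.06601 h⁻¹
CL = k × Vd = 0.06601 × 136 = 8.977 L/h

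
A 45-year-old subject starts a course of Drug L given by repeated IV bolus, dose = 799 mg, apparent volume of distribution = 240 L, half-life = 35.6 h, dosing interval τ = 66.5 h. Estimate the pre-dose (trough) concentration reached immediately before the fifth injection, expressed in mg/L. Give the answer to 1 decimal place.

1.2 mg/L

C₀ per dose = Dose / Vd = 799 / 240 = 3.329 mg/L
k = ln2 / t½ = 0.693147 / 35.6 = 0.01947 h⁻¹
Fraction remaining after one interval: r = e^(−kτ) = e^(−0.01947 × 66.5) = 0.2740
Before dose 5, 4 doses have been given (aged 1τ, 2τ, 3τ, 4τ).
C_trough = C₀ × (r + r² + … + r^4) = C₀ × r(1−r^4)/(1−r)
        = 3.329 × 0.2740 × (1 − 0.005636) / (1 − 0.2740) = 1.249 mg/L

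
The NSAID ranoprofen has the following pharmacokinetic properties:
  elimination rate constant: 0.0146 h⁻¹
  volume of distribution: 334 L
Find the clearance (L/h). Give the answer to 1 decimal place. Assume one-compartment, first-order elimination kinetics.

4.9 L/h

CL = k × Vd = 0.0146 × 334 = 4.876 L/h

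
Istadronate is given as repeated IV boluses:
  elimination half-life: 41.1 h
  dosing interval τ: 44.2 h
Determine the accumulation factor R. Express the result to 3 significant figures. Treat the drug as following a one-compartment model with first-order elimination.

k = ln2 / t½ = 0.693147 / 41.1 = 0.01686 h⁻¹
e^(−kτ) = e^(−0.01686 × 44.2) = 0.4746
Accumulation ratio R = 1 / (1 − e^(−kτ)) = 1 / (1 − 0.4746) = 1.903

1.90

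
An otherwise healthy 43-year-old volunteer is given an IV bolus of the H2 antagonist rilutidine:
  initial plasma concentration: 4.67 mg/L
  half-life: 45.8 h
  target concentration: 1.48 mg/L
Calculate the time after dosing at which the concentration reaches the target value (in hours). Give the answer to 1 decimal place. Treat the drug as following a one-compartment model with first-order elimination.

k = ln2 / t½ = 0.693147 / 45.8 = 0.01513 h⁻¹
t = ln(C₀ / C) / k = ln(4.670 / 1.48) / 0.01513
  = ln(3.155) / 0.01513 = 1.149 / 0.01513 = 75.94 h

75.9 h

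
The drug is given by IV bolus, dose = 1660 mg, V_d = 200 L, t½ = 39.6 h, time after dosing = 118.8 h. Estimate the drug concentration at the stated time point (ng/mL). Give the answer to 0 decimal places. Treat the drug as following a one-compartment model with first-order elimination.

1038 ng/mL

C₀ = Dose / Vd = 1660 / 200 = 8.300 mg/L
k = ln2 / t½ = 0.693147 / 39.6 = 0.01750 h⁻¹
t / t½ = 118.8 / 39.6 = 3 half-lives
C = C₀ × (1/2)^3 = 8.300 × 0.1250 = 1.038 mg/L
Convert: 1.038 mg/L × 1000 = 1038 ng/mL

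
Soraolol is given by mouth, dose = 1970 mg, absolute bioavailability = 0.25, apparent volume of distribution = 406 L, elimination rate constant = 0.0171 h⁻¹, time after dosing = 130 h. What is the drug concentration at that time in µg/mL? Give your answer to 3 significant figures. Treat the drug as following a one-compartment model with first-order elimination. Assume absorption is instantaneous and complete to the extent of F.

Amount reaching circulation = F × Dose = 0.25 × 1970 = 492.5 mg
C₀ = F·Dose / Vd = 492.5 / 406 = 1.213 mg/L
C = C₀ · e^(−k·t) = 1.213 × e^(−0.01710 × 130)
  = 1.213 × 0.1083 = 0.1314 mg/L
(0.1314 mg/L = 0.1314 µg/mL)

0.131 µg/mL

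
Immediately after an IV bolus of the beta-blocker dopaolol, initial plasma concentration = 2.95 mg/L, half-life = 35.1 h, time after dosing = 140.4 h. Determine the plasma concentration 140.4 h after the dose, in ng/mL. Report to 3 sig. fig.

k = ln2 / t½ = 0.693147 / 35.1 = 0.01975 h⁻¹
t / t½ = 140.4 / 35.1 = 4 half-lives
C = C₀ × (1/2)^4 = 2.950 × 0.06250 = 0.1844 mg/L
Convert: 0.1844 mg/L × 1000 = 184.4 ng/mL

184 ng/mL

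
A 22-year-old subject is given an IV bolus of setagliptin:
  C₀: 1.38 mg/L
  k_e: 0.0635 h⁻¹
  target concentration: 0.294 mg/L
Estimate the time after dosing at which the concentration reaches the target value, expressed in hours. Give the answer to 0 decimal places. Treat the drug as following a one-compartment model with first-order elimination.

24 h

t = ln(C₀ / C) / k = ln(1.380 / 0.294) / 0.06350
  = ln(4.694) / 0.06350 = 1.546 / 0.06350 = 24.35 h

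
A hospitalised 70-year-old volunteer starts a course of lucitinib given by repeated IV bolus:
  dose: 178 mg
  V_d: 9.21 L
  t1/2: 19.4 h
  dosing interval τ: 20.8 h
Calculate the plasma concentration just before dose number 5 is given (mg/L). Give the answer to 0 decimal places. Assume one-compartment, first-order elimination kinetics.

17 mg/L

C₀ per dose = Dose / Vd = 178 / 9.21 = 19.33 mg/L
k = ln2 / t½ = 0.693147 / 19.4 = 0.03573 h⁻¹
Fraction remaining after one interval: r = e^(−kτ) = e^(−0.03573 × 20.8) = 0.4756
Before dose 5, 4 doses have been given (aged 1τ, 2τ, 3τ, 4τ).
C_trough = C₀ × (r + r² + … + r^4) = C₀ × r(1−r^4)/(1−r)
        = 19.33 × 0.4756 × (1 − 0.05116) / (1 − 0.4756) = 16.63 mg/L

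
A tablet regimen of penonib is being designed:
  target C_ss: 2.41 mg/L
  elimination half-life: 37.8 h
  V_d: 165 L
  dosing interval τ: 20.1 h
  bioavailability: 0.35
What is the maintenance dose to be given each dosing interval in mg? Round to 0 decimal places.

k = ln2 / t½ = 0.693147 / 37.8 = 0.01834 h⁻¹
CL = k × Vd = 0.01834 × 165 = 3.026 L/h
At steady state, F × (Dose/τ) = Css × CL.
Dose = Css × CL × τ / F = 2.41 × 3.026 × 20.1 / 0.35 = 418.8 mg

419 mg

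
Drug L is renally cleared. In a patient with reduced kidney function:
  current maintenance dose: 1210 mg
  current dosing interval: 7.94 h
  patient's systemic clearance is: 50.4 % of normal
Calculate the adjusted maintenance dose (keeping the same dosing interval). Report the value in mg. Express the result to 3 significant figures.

To keep the same average steady-state level, dosing rate must scale with clearance.
CL ratio = 50.4 / 100 = 0.5040
New dose (same interval) = 1210 × 0.5040 = 609.8 mg

610 mg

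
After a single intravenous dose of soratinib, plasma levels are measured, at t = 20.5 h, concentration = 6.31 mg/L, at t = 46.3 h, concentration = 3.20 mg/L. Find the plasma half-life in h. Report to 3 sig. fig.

k = ln(C₁/C₂) / (t₂ − t₁) = ln(6.31/3.20) / (46.3 − 20.5)
  = 0.6790 / 25.80 = 0.02632 h⁻¹
t½ = ln2 / k = 0.693147 / 0.02632 = 26.34 h

26.3 h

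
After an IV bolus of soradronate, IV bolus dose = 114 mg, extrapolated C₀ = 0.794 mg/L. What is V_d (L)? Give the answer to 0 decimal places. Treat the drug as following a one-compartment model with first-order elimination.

144 L

Vd = Dose / C₀ = 114.0 / 0.794 = 143.6 L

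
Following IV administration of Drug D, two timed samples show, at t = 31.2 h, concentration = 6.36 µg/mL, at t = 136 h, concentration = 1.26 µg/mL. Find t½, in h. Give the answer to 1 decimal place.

44.9 h

k = ln(C₁/C₂) / (t₂ − t₁) = ln(6.36/1.26) / (136 − 31.2)
  = 1.619 / 104.8 = 0.01545 h⁻¹
t½ = ln2 / k = 0.693147 / 0.01545 = 44.86 h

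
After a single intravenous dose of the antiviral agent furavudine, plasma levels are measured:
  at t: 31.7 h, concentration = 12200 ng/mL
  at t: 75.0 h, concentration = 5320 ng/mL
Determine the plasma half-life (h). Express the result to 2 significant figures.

k = ln(C₁/C₂) / (t₂ − t₁) = ln(12200/5320) / (75.0 − 31.7)
  = 0.8300 / 43.30 = 0.01917 h⁻¹
t½ = ln2 / k = 0.693147 / 0.01917 = 36.16 h

36 h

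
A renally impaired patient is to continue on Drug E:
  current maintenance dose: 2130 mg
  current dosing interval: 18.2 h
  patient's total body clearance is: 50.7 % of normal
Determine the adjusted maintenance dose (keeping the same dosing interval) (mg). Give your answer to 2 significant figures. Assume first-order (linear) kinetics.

To keep the same average steady-state level, dosing rate must scale with clearance.
CL ratio = 50.7 / 100 = 0.5070
New dose (same interval) = 2130 × 0.5070 = 1080 mg

1100 mg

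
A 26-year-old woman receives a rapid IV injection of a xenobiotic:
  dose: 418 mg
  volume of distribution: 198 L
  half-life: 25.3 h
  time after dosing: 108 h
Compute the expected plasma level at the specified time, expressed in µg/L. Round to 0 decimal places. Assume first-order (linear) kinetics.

110 µg/L

C₀ = Dose / Vd = 418.0 / 198 = 2.111 mg/L
k = ln2 / t½ = 0.693147 / 25.3 = 0.02740 h⁻¹
C = C₀ · e^(−k·t) = 2.111 × e^(−0.02740 × 108)
  = 2.111 × 0.05186 = 0.1095 mg/L
Convert: 0.1095 mg/L × 1000 = 109.5 µg/L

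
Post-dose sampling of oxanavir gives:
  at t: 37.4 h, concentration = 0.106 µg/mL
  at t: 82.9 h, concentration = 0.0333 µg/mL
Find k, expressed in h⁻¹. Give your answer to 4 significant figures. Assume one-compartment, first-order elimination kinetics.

0.02545 h⁻¹

k = ln(C₁/C₂) / (t₂ − t₁) = ln(0.106/0.0333) / (82.9 − 37.4)
  = 1.158 / 45.50 = 0.02545 h⁻¹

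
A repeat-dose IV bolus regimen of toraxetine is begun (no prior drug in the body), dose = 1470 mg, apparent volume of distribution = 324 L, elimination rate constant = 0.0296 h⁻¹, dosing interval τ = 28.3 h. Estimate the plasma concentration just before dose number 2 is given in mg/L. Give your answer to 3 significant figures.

C₀ per dose = Dose / Vd = 1470 / 324 = 4.537 mg/L
Fraction remaining after one interval: r = e^(−kτ) = e^(−0.02960 × 28.3) = 0.4327
Before dose 2, 1 dose has been given (aged 1τ).
C_trough = C₀ × r = 4.537 × 0.4327 = 1.963 mg/L

1.96 mg/L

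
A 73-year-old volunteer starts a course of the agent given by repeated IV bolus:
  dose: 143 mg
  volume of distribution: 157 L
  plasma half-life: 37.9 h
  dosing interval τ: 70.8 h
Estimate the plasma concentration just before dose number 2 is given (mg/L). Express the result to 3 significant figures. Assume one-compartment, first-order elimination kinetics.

0.250 mg/L

C₀ per dose = Dose / Vd = 143 / 157 = 0.9108 mg/L
k = ln2 / t½ = 0.693147 / 37.9 = 0.01829 h⁻¹
Fraction remaining after one interval: r = e^(−kτ) = e^(−0.01829 × 70.8) = 0.2739
Before dose 2, 1 dose has been given (aged 1τ).
C_trough = C₀ × r = 0.9108 × 0.2739 = 0.2495 mg/L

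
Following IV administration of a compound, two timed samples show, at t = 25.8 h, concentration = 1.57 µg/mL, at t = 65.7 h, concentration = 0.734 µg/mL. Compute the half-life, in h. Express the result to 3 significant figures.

k = ln(C₁/C₂) / (t₂ − t₁) = ln(1.57/0.734) / (65.7 − 25.8)
  = 0.7603 / 39.90 = 0.01906 h⁻¹
t½ = ln2 / k = 0.693147 / 0.01906 = 36.37 h

36.4 h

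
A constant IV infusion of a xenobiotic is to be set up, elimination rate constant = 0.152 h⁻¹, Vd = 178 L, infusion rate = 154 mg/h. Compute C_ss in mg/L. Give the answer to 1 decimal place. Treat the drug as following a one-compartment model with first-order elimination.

CL = k × Vd = 0.1520 × 178 = 27.06 L/h
At steady state Css = R₀ / CL = 154 / 27.06 = 5.691 mg/L

5.7 mg/L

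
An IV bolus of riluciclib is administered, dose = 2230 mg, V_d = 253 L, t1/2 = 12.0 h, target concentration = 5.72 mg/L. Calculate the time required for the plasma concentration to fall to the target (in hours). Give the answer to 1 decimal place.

C₀ = Dose / Vd = 2230 / 253 = 8.814 mg/L
k = ln2 / t½ = 0.693147 / 12.0 = 0.05776 h⁻¹
t = ln(C₀ / C) / k = ln(8.814 / 5.72) / 0.05776
  = ln(1.541) / 0.05776 = 0.4324 / 0.05776 = 7.486 h

7.5 h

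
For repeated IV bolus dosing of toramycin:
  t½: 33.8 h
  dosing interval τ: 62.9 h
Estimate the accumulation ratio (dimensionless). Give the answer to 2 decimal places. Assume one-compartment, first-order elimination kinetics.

k = ln2 / t½ = 0.693147 / 33.8 = 0.02051 h⁻¹
e^(−kτ) = e^(−0.02051 × 62.9) = 0.2752
Accumulation ratio R = 1 / (1 − e^(−kτ)) = 1 / (1 − 0.2752) = 1.380

1.38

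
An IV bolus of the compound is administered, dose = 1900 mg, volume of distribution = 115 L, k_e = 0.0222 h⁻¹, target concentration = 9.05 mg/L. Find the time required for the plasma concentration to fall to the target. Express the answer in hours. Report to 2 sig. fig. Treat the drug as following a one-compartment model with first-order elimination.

C₀ = Dose / Vd = 1900 / 115 = 16.52 mg/L
t = ln(C₀ / C) / k = ln(16.52 / 9.05) / 0.02220
  = ln(1.825) / 0.02220 = 0.6016 / 0.02220 = 27.10 h

27 h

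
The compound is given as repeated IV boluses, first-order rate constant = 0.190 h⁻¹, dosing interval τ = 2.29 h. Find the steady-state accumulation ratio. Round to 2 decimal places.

e^(−kτ) = e^(−0.1900 × 2.29) = 0.6472
Accumulation ratio R = 1 / (1 − e^(−kτ)) = 1 / (1 − 0.6472) = 2.834

2.83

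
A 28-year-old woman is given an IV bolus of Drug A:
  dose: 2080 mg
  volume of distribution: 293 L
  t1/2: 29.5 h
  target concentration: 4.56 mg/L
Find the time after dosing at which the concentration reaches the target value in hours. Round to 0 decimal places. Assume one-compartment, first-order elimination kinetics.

C₀ = Dose / Vd = 2080 / 293 = 7.099 mg/L
k = ln2 / t½ = 0.693147 / 29.5 = 0.02350 h⁻¹
t = ln(C₀ / C) / k = ln(7.099 / 4.56) / 0.02350
  = ln(1.557) / 0.02350 = 0.4428 / 0.02350 = 18.84 h

19 h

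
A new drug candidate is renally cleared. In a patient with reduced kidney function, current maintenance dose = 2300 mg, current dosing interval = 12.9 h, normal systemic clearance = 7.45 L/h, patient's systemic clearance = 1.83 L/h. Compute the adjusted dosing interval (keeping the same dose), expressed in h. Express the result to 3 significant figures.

52.5 h

To keep the same average steady-state level, dosing rate must scale with clearance.
CL ratio = 1.83 / 7.45 = 0.2456
New interval (same dose) = 12.9 / 0.2456 = 52.52 h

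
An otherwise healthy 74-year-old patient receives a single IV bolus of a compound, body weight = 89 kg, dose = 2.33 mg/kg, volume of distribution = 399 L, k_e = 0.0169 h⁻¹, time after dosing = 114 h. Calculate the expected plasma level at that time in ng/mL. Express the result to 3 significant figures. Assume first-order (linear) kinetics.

75.7 ng/mL

Total dose = 2.33 × 89 = 207.4 mg
C₀ = Dose / Vd = 207.4 / 399 = 0.5198 mg/L
C = C₀ · e^(−k·t) = 0.5198 × e^(−0.01690 × 114)
  = 0.5198 × 0.1456 = 0.07568 mg/L
Convert: 0.07568 mg/L × 1000 = 75.68 ng/mL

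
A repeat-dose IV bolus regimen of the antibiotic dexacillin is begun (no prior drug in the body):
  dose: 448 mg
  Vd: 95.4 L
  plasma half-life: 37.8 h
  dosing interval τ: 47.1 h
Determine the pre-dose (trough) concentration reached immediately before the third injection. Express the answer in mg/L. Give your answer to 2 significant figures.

C₀ per dose = Dose / Vd = 448 / 95.4 = 4.696 mg/L
k = ln2 / t½ = 0.693147 / 37.8 = 0.01834 h⁻¹
Fraction remaining after one interval: r = e^(−kτ) = e^(−0.01834 × 47.1) = 0.4216
Before dose 3, 2 doses have been given (aged 1τ, 2τ).
C_trough = C₀ × (r + r²) = 4.696 × (0.4216 + 0.1777) = 2.814 mg/L

2.8 mg/L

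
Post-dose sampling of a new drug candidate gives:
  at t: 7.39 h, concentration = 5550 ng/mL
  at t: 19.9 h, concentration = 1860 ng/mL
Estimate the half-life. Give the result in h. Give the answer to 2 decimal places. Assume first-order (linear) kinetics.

k = ln(C₁/C₂) / (t₂ − t₁) = ln(5550/1860) / (19.9 − 7.39)
  = 1.093 / 12.51 = 0.08737 h⁻¹
t½ = ln2 / k = 0.693147 / 0.08737 = 7.933 h

7.93 h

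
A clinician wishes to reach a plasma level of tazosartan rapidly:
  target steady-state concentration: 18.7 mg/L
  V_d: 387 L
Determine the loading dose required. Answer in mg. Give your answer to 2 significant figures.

LD = Css × Vd = 18.7 × 387 = 7237 mg

7200 mg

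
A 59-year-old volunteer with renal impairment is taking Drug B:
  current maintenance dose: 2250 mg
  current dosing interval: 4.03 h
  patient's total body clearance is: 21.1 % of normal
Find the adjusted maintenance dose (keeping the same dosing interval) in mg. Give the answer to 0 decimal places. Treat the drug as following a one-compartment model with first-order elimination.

To keep the same average steady-state level, dosing rate must scale with clearance.
CL ratio = 21.1 / 100 = 0.2110
New dose (same interval) = 2250 × 0.2110 = 474.8 mg

475 mg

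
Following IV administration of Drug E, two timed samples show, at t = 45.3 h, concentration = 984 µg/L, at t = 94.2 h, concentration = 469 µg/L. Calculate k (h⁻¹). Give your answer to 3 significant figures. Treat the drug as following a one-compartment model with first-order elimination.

k = ln(C₁/C₂) / (t₂ − t₁) = ln(984/469) / (94.2 − 45.3)
  = 0.7410 / 48.90 = 0.01515 h⁻¹

0.0152 h⁻¹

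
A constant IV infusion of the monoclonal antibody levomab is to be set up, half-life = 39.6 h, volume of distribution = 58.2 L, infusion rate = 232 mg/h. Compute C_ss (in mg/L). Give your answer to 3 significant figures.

k = ln2 / t½ = 0.693147 / 39.6 = 0.01750 h⁻¹
CL = k × Vd = 0.01750 × 58.2 = 1.019 L/h
At steady state Css = R₀ / CL = 232 / 1.019 = 227.7 mg/L

228 mg/L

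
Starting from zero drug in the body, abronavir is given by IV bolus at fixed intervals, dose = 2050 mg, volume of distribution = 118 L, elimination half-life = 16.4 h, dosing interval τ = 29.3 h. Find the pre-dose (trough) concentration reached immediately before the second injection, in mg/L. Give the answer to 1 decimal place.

5.0 mg/L

C₀ per dose = Dose / Vd = 2050 / 118 = 17.37 mg/L
k = ln2 / t½ = 0.693147 / 16.4 = 0.04227 h⁻¹
Fraction remaining after one interval: r = e^(−kτ) = e^(−0.04227 × 29.3) = 0.2898
Before dose 2, 1 dose has been given (aged 1τ).
C_trough = C₀ × r = 17.37 × 0.2898 = 5.034 mg/L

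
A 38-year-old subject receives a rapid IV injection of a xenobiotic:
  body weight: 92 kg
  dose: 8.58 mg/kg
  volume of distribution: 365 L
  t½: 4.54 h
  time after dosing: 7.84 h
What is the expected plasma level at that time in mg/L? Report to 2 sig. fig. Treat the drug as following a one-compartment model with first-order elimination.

Total dose = 8.58 × 92 = 789.4 mg
C₀ = Dose / Vd = 789.4 / 365 = 2.163 mg/L
k = ln2 / t½ = 0.693147 / 4.54 = 0.1527 h⁻¹
C = C₀ · e^(−k·t) = 2.163 × e^(−0.1527 × 7.84)
  = 2.163 × 0.3020 = 0.6532 mg/L

0.65 mg/L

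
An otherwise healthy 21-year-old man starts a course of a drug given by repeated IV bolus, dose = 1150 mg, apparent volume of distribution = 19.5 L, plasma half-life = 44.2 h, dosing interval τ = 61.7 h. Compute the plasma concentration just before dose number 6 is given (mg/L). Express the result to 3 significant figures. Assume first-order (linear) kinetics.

C₀ per dose = Dose / Vd = 1150 / 19.5 = 58.97 mg/L
k = ln2 / t½ = 0.693147 / 44.2 = 0.01568 h⁻¹
Fraction remaining after one interval: r = e^(−kτ) = e^(−0.01568 × 61.7) = 0.3800
Before dose 6, 5 doses have been given (aged 1τ, 2τ, 3τ, 4τ, 5τ).
C_trough = C₀ × (r + r² + … + r^5) = C₀ × r(1−r^5)/(1−r)
        = 58.97 × 0.3800 × (1 − 0.007924) / (1 − 0.3800) = 35.86 mg/L

35.9 mg/L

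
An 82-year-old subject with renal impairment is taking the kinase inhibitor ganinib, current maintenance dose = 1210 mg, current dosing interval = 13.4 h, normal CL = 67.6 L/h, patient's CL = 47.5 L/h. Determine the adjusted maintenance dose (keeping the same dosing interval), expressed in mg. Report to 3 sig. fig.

To keep the same average steady-state level, dosing rate must scale with clearance.
CL ratio = 47.5 / 67.6 = 0.7027
New dose (same interval) = 1210 × 0.7027 = 850.3 mg

850 mg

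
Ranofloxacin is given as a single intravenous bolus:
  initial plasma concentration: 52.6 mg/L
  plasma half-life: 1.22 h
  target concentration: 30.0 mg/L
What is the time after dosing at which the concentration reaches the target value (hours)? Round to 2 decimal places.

k = ln2 / t½ = 0.693147 / 1.22 = 0.5682 h⁻¹
t = ln(C₀ / C) / k = ln(52.60 / 30.0) / 0.5682
  = ln(1.753) / 0.5682 = 0.5613 / 0.5682 = 0.9879 h

0.99 h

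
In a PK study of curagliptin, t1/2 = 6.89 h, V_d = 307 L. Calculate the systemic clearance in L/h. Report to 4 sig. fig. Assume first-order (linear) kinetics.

k = ln2 / t½ = 0.693147 / 6.89 = 0.1006 h⁻¹
CL = k × Vd = 0.1006 × 307 = 30.88 L/h

30.88 L/h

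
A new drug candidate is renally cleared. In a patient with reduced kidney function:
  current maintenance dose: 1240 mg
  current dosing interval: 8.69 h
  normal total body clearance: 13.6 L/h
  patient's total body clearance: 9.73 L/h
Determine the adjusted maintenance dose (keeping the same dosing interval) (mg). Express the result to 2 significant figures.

To keep the same average steady-state level, dosing rate must scale with clearance.
CL ratio = 9.73 / 13.6 = 0.7154
New dose (same interval) = 1240 × 0.7154 = 887.1 mg

890 mg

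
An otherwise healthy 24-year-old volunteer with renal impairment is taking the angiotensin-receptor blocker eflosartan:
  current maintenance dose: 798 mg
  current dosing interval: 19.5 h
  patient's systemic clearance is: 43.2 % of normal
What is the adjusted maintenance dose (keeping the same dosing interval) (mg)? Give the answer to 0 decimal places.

345 mg

To keep the same average steady-state level, dosing rate must scale with clearance.
CL ratio = 43.2 / 100 = 0.4320
New dose (same interval) = 798 × 0.4320 = 344.7 mg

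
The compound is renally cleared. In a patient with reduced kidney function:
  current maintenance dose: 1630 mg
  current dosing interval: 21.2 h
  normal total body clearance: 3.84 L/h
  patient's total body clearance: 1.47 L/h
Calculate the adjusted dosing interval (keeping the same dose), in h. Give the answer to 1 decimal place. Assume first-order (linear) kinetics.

To keep the same average steady-state level, dosing rate must scale with clearance.
CL ratio = 1.47 / 3.84 = 0.3828
New interval (same dose) = 21.2 / 0.3828 = 55.38 h

55.4 h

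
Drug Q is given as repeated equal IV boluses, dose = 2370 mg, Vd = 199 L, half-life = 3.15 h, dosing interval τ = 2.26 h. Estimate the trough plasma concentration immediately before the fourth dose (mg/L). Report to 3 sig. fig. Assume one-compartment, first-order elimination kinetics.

14.3 mg/L

C₀ per dose = Dose / Vd = 2370 / 199 = 11.91 mg/L
k = ln2 / t½ = 0.693147 / 3.15 = 0.2200 h⁻¹
Fraction remaining after one interval: r = e^(−kτ) = e^(−0.2200 × 2.26) = 0.6082
Before dose 4, 3 doses have been given (aged 1τ, 2τ, 3τ).
C_trough = C₀ × (r + r² + … + r^3) = C₀ × r(1−r^3)/(1−r)
        = 11.91 × 0.6082 × (1 − 0.2250) / (1 − 0.6082) = 14.33 mg/L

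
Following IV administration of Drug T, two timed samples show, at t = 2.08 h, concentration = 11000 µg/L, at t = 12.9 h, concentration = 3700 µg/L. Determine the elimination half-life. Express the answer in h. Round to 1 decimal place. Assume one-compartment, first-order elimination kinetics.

6.9 h

k = ln(C₁/C₂) / (t₂ − t₁) = ln(11000/3700) / (12.9 − 2.08)
  = 1.090 / 10.82 = 0.1007 h⁻¹
t½ = ln2 / k = 0.693147 / 0.1007 = 6.883 h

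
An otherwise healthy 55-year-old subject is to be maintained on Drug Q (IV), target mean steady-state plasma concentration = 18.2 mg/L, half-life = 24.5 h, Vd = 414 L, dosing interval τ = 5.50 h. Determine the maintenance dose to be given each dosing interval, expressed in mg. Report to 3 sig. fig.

k = ln2 / t½ = 0.693147 / 24.5 = 0.02829 h⁻¹
CL = k × Vd = 0.02829 × 414 = 11.71 L/h
At steady state, Dose/τ = Css × CL.
Dose = Css × CL × τ = 18.2 × 11.71 × 5.50 = 1172 mg

1170 mg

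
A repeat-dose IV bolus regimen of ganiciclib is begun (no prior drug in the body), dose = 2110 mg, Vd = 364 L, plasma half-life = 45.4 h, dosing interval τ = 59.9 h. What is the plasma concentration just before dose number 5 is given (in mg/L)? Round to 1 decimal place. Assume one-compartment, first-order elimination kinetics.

C₀ per dose = Dose / Vd = 2110 / 364 = 5.797 mg/L
k = ln2 / t½ = 0.693147 / 45.4 = 0.01527 h⁻¹
Fraction remaining after one interval: r = e^(−kτ) = e^(−0.01527 × 59.9) = 0.4006
Before dose 5, 4 doses have been given (aged 1τ, 2τ, 3τ, 4τ).
C_trough = C₀ × (r + r² + … + r^4) = C₀ × r(1−r^4)/(1−r)
        = 5.797 × 0.4006 × (1 − 0.02575) / (1 − 0.4006) = 3.775 mg/L

3.8 mg/L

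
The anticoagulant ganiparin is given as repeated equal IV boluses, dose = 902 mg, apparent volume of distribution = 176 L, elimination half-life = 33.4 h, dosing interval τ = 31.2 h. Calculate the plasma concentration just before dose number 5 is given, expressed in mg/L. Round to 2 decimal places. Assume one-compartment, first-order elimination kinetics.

5.21 mg/L

C₀ per dose = Dose / Vd = 902 / 176 = 5.125 mg/L
k = ln2 / t½ = 0.693147 / 33.4 = 0.02075 h⁻¹
Fraction remaining after one interval: r = e^(−kτ) = e^(−0.02075 × 31.2) = 0.5234
Before dose 5, 4 doses have been given (aged 1τ, 2τ, 3τ, 4τ).
C_trough = C₀ × (r + r² + … + r^4) = C₀ × r(1−r^4)/(1−r)
        = 5.125 × 0.5234 × (1 − 0.07505) / (1 − 0.5234) = 5.206 mg/L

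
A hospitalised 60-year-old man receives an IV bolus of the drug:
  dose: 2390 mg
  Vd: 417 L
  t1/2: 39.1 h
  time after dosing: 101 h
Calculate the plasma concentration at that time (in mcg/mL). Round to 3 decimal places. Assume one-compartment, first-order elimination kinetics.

C₀ = Dose / Vd = 2390 / 417 = 5.731 mg/L
k = ln2 / t½ = 0.693147 / 39.1 = 0.01773 h⁻¹
C = C₀ · e^(−k·t) = 5.731 × e^(−0.01773 × 101)
  = 5.731 × 0.1668 = 0.9559 mg/L
(0.9559 mg/L = 0.9559 mcg/mL)

0.956 mcg/mL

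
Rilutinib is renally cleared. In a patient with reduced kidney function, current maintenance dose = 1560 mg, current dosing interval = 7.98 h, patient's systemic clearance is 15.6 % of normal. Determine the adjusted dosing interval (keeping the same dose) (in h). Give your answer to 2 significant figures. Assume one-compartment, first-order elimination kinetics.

51 h

To keep the same average steady-state level, dosing rate must scale with clearance.
CL ratio = 15.6 / 100 = 0.1560
New interval (same dose) = 7.98 / 0.1560 = 51.15 h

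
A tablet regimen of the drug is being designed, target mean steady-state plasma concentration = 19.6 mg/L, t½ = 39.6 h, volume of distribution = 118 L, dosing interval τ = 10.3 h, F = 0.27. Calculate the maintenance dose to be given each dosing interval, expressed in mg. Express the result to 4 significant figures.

1544 mg

k = ln2 / t½ = 0.693147 / 39.6 = 0.01750 h⁻¹
CL = k × Vd = 0.01750 × 118 = 2.065 L/h
At steady state, F × (Dose/τ) = Css × CL.
Dose = Css × CL × τ / F = 19.6 × 2.065 × 10.3 / 0.27 = 1544 mg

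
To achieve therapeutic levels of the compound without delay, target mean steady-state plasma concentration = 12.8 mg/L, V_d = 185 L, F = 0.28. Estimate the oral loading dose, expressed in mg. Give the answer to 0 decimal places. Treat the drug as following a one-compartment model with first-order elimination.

LD = Css × Vd / F = 12.8 × 185 / 0.28 = 8457 mg

8457 mg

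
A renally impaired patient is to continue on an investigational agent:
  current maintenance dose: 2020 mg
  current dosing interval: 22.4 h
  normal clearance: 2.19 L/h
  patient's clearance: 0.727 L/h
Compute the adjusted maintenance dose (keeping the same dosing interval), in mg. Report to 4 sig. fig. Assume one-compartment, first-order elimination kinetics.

To keep the same average steady-state level, dosing rate must scale with clearance.
CL ratio = 0.727 / 2.19 = 0.3320
New dose (same interval) = 2020 × 0.3320 = 670.6 mg

670.6 mg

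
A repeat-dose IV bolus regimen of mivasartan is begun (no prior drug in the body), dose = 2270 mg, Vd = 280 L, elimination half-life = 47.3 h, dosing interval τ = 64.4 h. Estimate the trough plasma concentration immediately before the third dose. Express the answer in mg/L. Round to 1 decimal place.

4.4 mg/L

C₀ per dose = Dose / Vd = 2270 / 280 = 8.107 mg/L
k = ln2 / t½ = 0.693147 / 47.3 = 0.01465 h⁻¹
Fraction remaining after one interval: r = e^(−kτ) = e^(−0.01465 × 64.4) = 0.3893
Before dose 3, 2 doses have been given (aged 1τ, 2τ).
C_trough = C₀ × (r + r²) = 8.107 × (0.3893 + 0.1516) = 4.385 mg/L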